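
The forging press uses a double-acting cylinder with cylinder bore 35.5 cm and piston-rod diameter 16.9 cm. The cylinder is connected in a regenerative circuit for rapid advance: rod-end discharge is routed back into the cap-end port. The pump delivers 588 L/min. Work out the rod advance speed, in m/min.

In regeneration the rod-end outflow joins the pump flow into the cap end, so the net volume the pump must supply per unit advance equals the rod cross-section area.
Rod cross-section A_rod = π/4 × (16.9 cm)² = 224.3 cm^2
v = Q_pump / A_rod

v ≈ 26.2 m/min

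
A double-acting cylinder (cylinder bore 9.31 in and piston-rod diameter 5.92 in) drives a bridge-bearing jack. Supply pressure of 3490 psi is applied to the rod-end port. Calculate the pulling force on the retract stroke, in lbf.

Rod-side annular area A_ann = π/4 × (9.31² − 5.92²) = 40.55 in^2
On retraction the pressure acts on the annular area (bore minus rod).
F = P × A_ann

F ≈ 1.42e5 lbf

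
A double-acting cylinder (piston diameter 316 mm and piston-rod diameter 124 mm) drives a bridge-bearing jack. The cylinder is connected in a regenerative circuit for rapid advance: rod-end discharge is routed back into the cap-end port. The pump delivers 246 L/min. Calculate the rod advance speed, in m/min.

v ≈ 20.4 m/min

In regeneration the rod-end outflow joins the pump flow into the cap end, so the net volume the pump must supply per unit advance equals the rod cross-section area.
Rod cross-section A_rod = π/4 × (124 mm)² = 12080 mm^2
v = Q_pump / A_rod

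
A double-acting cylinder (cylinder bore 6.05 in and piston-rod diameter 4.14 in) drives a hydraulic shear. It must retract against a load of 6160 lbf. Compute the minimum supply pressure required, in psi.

P ≈ 403 psi

Rod-side annular area A_ann = π/4 × (6.05² − 4.14²) = 15.29 in^2
Retraction: pressure acts on the annular area.
P = F / A = 6160 lbf / A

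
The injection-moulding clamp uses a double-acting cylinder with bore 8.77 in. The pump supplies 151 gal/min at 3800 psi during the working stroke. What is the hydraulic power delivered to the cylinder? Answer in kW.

Hydraulic power = P × Q

W ≈ 250 kW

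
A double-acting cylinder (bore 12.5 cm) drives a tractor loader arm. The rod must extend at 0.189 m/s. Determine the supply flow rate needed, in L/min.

Q ≈ 139 L/min

Cap-side area A_cap = π/4 × (12.5 cm)² = 122.7 cm^2
Q = A × v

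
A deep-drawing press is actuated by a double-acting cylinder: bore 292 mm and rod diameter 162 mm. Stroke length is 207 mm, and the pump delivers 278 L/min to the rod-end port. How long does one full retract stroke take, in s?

t ≈ 2.07 s

Rod-side annular area A_ann = π/4 × (292² − 162²) = 46350 mm^2
Swept volume V = A × L; t = V / Q = A·L / Q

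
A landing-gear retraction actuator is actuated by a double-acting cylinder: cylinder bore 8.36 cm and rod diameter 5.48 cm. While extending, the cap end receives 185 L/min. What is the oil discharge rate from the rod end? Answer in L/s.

Cap-side area A_cap = π/4 × (8.36 cm)² = 54.89 cm^2
Rod-side annular area A_ann = π/4 × (8.36² − 5.48²) = 31.31 cm^2
Piston speed v = Q_in/A_cap; rod-end outflow Q_out = v × A_ann = Q_in × A_ann/A_cap.

Q_out ≈ 1.76 L/s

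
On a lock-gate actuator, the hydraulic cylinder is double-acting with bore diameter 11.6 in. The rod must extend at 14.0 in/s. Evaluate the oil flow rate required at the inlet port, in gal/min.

Cap-side area A_cap = π/4 × (11.6 in)² = 105.7 in^2
Q = A × v

Q ≈ 384 gal/min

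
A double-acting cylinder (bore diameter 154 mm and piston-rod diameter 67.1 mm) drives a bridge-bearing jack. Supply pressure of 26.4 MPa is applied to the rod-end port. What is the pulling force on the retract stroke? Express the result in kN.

F ≈ 398 kN

Rod-side annular area A_ann = π/4 × (154² − 67.1²) = 15090 mm^2
On retraction the pressure acts on the annular area (bore minus rod).
F = P × A_ann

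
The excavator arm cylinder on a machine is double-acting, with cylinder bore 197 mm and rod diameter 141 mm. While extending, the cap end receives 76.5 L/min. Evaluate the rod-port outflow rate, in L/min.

Cap-side area A_cap = π/4 × (197 mm)² = 30480 mm^2
Rod-side annular area A_ann = π/4 × (197² − 141²) = 14870 mm^2
Piston speed v = Q_in/A_cap; rod-end outflow Q_out = v × A_ann = Q_in × A_ann/A_cap.

Q_out ≈ 37.3 L/min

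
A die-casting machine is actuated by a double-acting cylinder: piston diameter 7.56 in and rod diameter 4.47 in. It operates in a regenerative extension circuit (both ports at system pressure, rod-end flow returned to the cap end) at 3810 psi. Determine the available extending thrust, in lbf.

F ≈ 59800 lbf

With equal pressure on both faces, forces on the annular region cancel; the net push is pressure × rod cross-section.
Rod cross-section A_rod = π/4 × (4.47 in)² = 15.69 in^2
F = P × A_rod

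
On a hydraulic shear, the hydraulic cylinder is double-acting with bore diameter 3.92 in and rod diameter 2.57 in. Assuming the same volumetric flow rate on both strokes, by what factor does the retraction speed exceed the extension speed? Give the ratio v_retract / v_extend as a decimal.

v_ret/v_ext ≈ 1.75

Cap-side area A_cap = π/4 × (3.92 in)² = 12.07 in^2
Rod-side annular area A_ann = π/4 × (3.92² − 2.57²) = 6.881 in^2
For equal Q, v ∝ 1/A, so v_ret/v_ext = A_cap/A_ann.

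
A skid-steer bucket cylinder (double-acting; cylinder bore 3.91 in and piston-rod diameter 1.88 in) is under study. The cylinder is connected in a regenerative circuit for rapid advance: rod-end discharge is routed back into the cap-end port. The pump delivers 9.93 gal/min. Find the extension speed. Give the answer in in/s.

In regeneration the rod-end outflow joins the pump flow into the cap end, so the net volume the pump must supply per unit advance equals the rod cross-section area.
Rod cross-section A_rod = π/4 × (1.88 in)² = 2.776 in^2
v = Q_pump / A_rod

v ≈ 13.8 in/s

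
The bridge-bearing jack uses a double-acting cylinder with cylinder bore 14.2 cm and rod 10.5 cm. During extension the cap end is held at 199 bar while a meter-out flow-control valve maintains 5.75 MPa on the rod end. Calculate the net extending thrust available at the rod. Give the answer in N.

Cap-side area A_cap = π/4 × (14.2 cm)² = 158.4 cm^2
Rod-side annular area A_ann = π/4 × (14.2² − 10.5²) = 71.78 cm^2
Net thrust = P_cap·A_cap − P_rod·A_ann = 3.152e5 N − 41270 N

F ≈ 2.74e5 N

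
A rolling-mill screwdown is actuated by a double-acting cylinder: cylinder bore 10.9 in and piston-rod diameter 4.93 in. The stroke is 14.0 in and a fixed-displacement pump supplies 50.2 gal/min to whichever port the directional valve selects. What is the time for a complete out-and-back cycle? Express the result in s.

t ≈ 12.1 s

Cap-side area A_cap = π/4 × (10.9 in)² = 93.31 in^2
Rod-side annular area A_ann = π/4 × (10.9² − 4.93²) = 74.22 in^2
t_ext = A_cap·L/Q = 6.759 s
t_ret = A_ann·L/Q = 5.377 s
t_cycle = t_ext + t_ret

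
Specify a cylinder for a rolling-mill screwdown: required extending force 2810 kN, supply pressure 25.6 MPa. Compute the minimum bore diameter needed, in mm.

Extension force acts on the full piston face: F = P × (π/4)D².
D = √(4F / (πP)) = √(4 × 2810 kN / (π × 25.6 MPa))

D ≈ 374 mm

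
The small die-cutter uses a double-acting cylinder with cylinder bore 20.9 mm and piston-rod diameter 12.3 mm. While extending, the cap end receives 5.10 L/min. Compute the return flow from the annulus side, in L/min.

Cap-side area A_cap = π/4 × (20.9 mm)² = 343.1 mm^2
Rod-side annular area A_ann = π/4 × (20.9² − 12.3²) = 224.2 mm^2
Piston speed v = Q_in/A_cap; rod-end outflow Q_out = v × A_ann = Q_in × A_ann/A_cap.

Q_out ≈ 3.33 L/min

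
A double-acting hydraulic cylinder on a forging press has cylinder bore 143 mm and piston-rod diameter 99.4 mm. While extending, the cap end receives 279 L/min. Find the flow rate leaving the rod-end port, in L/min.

Cap-side area A_cap = π/4 × (143 mm)² = 16060 mm^2
Rod-side annular area A_ann = π/4 × (143² − 99.4²) = 8301 mm^2
Piston speed v = Q_in/A_cap; rod-end outflow Q_out = v × A_ann = Q_in × A_ann/A_cap.

Q_out ≈ 144 L/min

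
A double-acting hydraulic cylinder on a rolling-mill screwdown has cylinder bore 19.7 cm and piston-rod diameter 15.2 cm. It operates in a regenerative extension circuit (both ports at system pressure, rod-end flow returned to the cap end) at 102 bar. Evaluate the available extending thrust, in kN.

With equal pressure on both faces, forces on the annular region cancel; the net push is pressure × rod cross-section.
Rod cross-section A_rod = π/4 × (15.2 cm)² = 181.5 cm^2
F = P × A_rod

F ≈ 185 kN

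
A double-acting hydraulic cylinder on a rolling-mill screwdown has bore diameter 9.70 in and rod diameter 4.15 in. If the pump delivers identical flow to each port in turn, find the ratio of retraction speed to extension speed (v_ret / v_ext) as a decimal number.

v_ret/v_ext ≈ 1.22

Cap-side area A_cap = π/4 × (9.70 in)² = 73.90 in^2
Rod-side annular area A_ann = π/4 × (9.70² − 4.15²) = 60.37 in^2
For equal Q, v ∝ 1/A, so v_ret/v_ext = A_cap/A_ann.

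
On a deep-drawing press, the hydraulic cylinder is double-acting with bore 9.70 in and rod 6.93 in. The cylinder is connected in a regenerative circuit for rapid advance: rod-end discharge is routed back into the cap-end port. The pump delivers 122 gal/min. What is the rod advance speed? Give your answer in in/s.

v ≈ 12.5 in/s

In regeneration the rod-end outflow joins the pump flow into the cap end, so the net volume the pump must supply per unit advance equals the rod cross-section area.
Rod cross-section A_rod = π/4 × (6.93 in)² = 37.72 in^2
v = Q_pump / A_rod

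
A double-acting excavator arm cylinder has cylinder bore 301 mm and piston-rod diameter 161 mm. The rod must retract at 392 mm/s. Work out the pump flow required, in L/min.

Q ≈ 1190 L/min

Rod-side annular area A_ann = π/4 × (301² − 161²) = 50800 mm^2
Q = A × v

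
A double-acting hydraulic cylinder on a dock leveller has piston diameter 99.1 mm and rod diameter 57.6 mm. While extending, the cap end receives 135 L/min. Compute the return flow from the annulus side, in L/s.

Cap-side area A_cap = π/4 × (99.1 mm)² = 7713 mm^2
Rod-side annular area A_ann = π/4 × (99.1² − 57.6²) = 5107 mm^2
Piston speed v = Q_in/A_cap; rod-end outflow Q_out = v × A_ann = Q_in × A_ann/A_cap.

Q_out ≈ 1.49 L/s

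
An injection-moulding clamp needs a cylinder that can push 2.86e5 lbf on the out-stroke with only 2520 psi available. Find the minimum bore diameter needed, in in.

D ≈ 12.0 in

Extension force acts on the full piston face: F = P × (π/4)D².
D = √(4F / (πP)) = √(4 × 2.86e5 lbf / (π × 2520 psi))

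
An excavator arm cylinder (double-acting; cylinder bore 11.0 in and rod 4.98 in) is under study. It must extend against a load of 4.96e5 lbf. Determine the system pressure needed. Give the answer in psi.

P ≈ 5220 psi

Cap-side area A_cap = π/4 × (11.0 in)² = 95.03 in^2
P = F / A = 4.96e5 lbf / A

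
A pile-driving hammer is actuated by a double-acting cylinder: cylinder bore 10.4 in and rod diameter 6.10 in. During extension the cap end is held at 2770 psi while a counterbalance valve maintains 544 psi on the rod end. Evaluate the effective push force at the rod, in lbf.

F ≈ 2.05e5 lbf

Cap-side area A_cap = π/4 × (10.4 in)² = 84.95 in^2
Rod-side annular area A_ann = π/4 × (10.4² − 6.10²) = 55.72 in^2
Net thrust = P_cap·A_cap − P_rod·A_ann = 2.353e5 lbf − 30310 lbf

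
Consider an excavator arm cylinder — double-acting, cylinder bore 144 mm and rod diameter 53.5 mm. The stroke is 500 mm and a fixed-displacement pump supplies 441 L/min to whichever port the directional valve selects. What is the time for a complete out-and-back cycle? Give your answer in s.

t ≈ 2.06 s

Cap-side area A_cap = π/4 × (144 mm)² = 16290 mm^2
Rod-side annular area A_ann = π/4 × (144² − 53.5²) = 14040 mm^2
t_ext = A_cap·L/Q = 1.108 s
t_ret = A_ann·L/Q = 0.9550 s
t_cycle = t_ext + t_ret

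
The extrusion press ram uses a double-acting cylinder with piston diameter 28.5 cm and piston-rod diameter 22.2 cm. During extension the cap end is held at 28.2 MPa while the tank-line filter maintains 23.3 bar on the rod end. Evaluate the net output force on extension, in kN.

Cap-side area A_cap = π/4 × (28.5 cm)² = 637.9 cm^2
Rod-side annular area A_ann = π/4 × (28.5² − 22.2²) = 250.9 cm^2
Net thrust = P_cap·A_cap − P_rod·A_ann = 1799 kN − 58.45 kN

F ≈ 1740 kN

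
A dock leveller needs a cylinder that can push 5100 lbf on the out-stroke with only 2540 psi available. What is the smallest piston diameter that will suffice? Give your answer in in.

D ≈ 1.60 in

Extension force acts on the full piston face: F = P × (π/4)D².
D = √(4F / (πP)) = √(4 × 5100 lbf / (π × 2540 psi))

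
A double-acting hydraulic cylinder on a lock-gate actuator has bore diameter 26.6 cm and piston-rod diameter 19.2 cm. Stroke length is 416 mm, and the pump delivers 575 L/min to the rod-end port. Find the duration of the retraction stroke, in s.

t ≈ 1.16 s

Rod-side annular area A_ann = π/4 × (26.6² − 19.2²) = 266.2 cm^2
Swept volume V = A × L; t = V / Q = A·L / Q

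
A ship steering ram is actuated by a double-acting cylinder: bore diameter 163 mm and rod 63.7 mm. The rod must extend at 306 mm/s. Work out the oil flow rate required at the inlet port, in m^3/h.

Q ≈ 23.0 m^3/h

Cap-side area A_cap = π/4 × (163 mm)² = 20870 mm^2
Q = A × v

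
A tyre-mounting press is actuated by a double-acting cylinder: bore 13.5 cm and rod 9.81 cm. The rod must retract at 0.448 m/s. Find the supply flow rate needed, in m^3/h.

Rod-side annular area A_ann = π/4 × (13.5² − 9.81²) = 67.56 cm^2
Q = A × v

Q ≈ 10.9 m^3/h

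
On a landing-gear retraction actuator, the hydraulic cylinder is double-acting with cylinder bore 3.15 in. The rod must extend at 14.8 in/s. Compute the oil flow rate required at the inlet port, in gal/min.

Cap-side area A_cap = π/4 × (3.15 in)² = 7.793 in^2
Q = A × v

Q ≈ 30.0 gal/min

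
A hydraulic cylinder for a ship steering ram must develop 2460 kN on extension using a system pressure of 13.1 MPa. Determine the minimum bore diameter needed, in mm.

D ≈ 489 mm

Extension force acts on the full piston face: F = P × (π/4)D².
D = √(4F / (πP)) = √(4 × 2460 kN / (π × 13.1 MPa))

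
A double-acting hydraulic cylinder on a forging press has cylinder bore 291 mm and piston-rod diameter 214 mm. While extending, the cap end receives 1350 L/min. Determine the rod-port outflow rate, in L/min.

Q_out ≈ 620 L/min

Cap-side area A_cap = π/4 × (291 mm)² = 66510 mm^2
Rod-side annular area A_ann = π/4 × (291² − 214²) = 30540 mm^2
Piston speed v = Q_in/A_cap; rod-end outflow Q_out = v × A_ann = Q_in × A_ann/A_cap.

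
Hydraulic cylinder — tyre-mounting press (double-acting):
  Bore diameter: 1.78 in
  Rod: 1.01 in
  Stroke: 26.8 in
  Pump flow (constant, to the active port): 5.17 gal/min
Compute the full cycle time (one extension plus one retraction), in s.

t ≈ 5.62 s

Cap-side area A_cap = π/4 × (1.78 in)² = 2.488 in^2
Rod-side annular area A_ann = π/4 × (1.78² − 1.01²) = 1.687 in^2
t_ext = A_cap·L/Q = 3.351 s
t_ret = A_ann·L/Q = 2.272 s
t_cycle = t_ext + t_ret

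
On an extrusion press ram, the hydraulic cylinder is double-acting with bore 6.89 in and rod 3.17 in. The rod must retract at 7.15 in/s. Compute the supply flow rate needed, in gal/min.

Q ≈ 54.6 gal/min

Rod-side annular area A_ann = π/4 × (6.89² − 3.17²) = 29.39 in^2
Q = A × v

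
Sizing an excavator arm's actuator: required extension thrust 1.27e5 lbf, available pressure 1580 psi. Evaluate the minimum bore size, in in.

D ≈ 10.1 in

Extension force acts on the full piston face: F = P × (π/4)D².
D = √(4F / (πP)) = √(4 × 1.27e5 lbf / (π × 1580 psi))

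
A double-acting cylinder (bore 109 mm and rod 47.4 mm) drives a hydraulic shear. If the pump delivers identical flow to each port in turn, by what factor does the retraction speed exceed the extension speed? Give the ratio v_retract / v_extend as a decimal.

Cap-side area A_cap = π/4 × (109 mm)² = 9331 mm^2
Rod-side annular area A_ann = π/4 × (109² − 47.4²) = 7567 mm^2
For equal Q, v ∝ 1/A, so v_ret/v_ext = A_cap/A_ann.

v_ret/v_ext ≈ 1.23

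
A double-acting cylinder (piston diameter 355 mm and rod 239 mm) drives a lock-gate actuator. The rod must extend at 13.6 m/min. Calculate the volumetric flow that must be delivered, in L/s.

Q ≈ 22.4 L/s

Cap-side area A_cap = π/4 × (355 mm)² = 98980 mm^2
Q = A × v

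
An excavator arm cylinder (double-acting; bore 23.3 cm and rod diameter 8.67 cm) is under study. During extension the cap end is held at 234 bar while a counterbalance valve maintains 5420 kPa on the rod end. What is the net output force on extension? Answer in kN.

F ≈ 799 kN

Cap-side area A_cap = π/4 × (23.3 cm)² = 426.4 cm^2
Rod-side annular area A_ann = π/4 × (23.3² − 8.67²) = 367.3 cm^2
Net thrust = P_cap·A_cap − P_rod·A_ann = 997.7 kN − 199.1 kN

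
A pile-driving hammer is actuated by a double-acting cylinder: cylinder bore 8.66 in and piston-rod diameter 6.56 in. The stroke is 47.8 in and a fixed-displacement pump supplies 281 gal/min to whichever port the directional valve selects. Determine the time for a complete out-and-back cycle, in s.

Cap-side area A_cap = π/4 × (8.66 in)² = 58.90 in^2
Rod-side annular area A_ann = π/4 × (8.66² − 6.56²) = 25.10 in^2
t_ext = A_cap·L/Q = 2.602 s
t_ret = A_ann·L/Q = 1.109 s
t_cycle = t_ext + t_ret

t ≈ 3.71 s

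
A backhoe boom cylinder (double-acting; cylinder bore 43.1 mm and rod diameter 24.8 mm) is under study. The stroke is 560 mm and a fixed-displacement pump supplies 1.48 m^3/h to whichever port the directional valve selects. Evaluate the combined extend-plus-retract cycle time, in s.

Cap-side area A_cap = π/4 × (43.1 mm)² = 1459 mm^2
Rod-side annular area A_ann = π/4 × (43.1² − 24.8²) = 975.9 mm^2
t_ext = A_cap·L/Q = 1.987 s
t_ret = A_ann·L/Q = 1.329 s
t_cycle = t_ext + t_ret

t ≈ 3.32 s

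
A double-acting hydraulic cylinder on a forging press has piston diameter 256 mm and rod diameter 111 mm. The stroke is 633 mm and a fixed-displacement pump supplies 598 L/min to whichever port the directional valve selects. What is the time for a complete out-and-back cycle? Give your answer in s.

Cap-side area A_cap = π/4 × (256 mm)² = 51470 mm^2
Rod-side annular area A_ann = π/4 × (256² − 111²) = 41790 mm^2
t_ext = A_cap·L/Q = 3.269 s
t_ret = A_ann·L/Q = 2.654 s
t_cycle = t_ext + t_ret

t ≈ 5.92 s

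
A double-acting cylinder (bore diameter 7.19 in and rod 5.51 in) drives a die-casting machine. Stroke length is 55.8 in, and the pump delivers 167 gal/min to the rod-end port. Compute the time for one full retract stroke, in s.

t ≈ 1.45 s

Rod-side annular area A_ann = π/4 × (7.19² − 5.51²) = 16.76 in^2
Swept volume V = A × L; t = V / Q = A·L / Q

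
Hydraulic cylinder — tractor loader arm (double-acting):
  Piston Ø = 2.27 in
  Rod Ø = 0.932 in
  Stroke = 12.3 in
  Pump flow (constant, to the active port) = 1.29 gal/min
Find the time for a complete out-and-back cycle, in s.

Cap-side area A_cap = π/4 × (2.27 in)² = 4.047 in^2
Rod-side annular area A_ann = π/4 × (2.27² − 0.932²) = 3.365 in^2
t_ext = A_cap·L/Q = 10.02 s
t_ret = A_ann·L/Q = 8.333 s
t_cycle = t_ext + t_ret

t ≈ 18.4 s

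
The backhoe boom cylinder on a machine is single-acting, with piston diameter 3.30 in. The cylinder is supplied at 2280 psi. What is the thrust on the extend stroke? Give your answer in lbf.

F ≈ 19500 lbf

Cap-side area A_cap = π/4 × (3.30 in)² = 8.553 in^2
F = P × A_cap = 2280 psi × A_cap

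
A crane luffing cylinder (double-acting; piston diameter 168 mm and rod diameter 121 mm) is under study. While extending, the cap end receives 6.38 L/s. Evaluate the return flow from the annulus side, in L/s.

Cap-side area A_cap = π/4 × (168 mm)² = 22170 mm^2
Rod-side annular area A_ann = π/4 × (168² − 121²) = 10670 mm^2
Piston speed v = Q_in/A_cap; rod-end outflow Q_out = v × A_ann = Q_in × A_ann/A_cap.

Q_out ≈ 3.07 L/s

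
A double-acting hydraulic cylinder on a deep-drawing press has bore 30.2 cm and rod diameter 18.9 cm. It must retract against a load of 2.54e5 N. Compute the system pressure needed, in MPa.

Rod-side annular area A_ann = π/4 × (30.2² − 18.9²) = 435.8 cm^2
Retraction: pressure acts on the annular area.
P = F / A = 2.54e5 N / A

P ≈ 5.83 MPa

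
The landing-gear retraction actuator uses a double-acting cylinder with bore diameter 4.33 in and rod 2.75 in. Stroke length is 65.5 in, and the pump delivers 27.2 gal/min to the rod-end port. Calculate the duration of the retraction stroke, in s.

Rod-side annular area A_ann = π/4 × (4.33² − 2.75²) = 8.786 in^2
Swept volume V = A × L; t = V / Q = A·L / Q

t ≈ 5.50 s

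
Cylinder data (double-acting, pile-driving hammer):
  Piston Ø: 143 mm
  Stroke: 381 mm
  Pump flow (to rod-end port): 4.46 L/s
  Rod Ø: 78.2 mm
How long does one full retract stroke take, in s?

Rod-side annular area A_ann = π/4 × (143² − 78.2²) = 11260 mm^2
Swept volume V = A × L; t = V / Q = A·L / Q

t ≈ 0.962 s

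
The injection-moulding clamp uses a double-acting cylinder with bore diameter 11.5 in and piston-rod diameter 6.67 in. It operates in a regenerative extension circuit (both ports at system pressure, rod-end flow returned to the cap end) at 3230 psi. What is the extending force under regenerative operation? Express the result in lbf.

F ≈ 1.13e5 lbf

With equal pressure on both faces, forces on the annular region cancel; the net push is pressure × rod cross-section.
Rod cross-section A_rod = π/4 × (6.67 in)² = 34.94 in^2
F = P × A_rod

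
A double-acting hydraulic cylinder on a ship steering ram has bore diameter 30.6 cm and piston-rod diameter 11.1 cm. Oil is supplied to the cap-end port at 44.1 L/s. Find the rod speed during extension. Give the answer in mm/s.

Cap-side area A_cap = π/4 × (30.6 cm)² = 735.4 cm^2
v = Q / A

v ≈ 600 mm/s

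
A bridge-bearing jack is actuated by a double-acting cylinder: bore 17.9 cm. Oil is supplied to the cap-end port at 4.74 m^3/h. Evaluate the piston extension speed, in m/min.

v ≈ 3.14 m/min

Cap-side area A_cap = π/4 × (17.9 cm)² = 251.6 cm^2
v = Q / A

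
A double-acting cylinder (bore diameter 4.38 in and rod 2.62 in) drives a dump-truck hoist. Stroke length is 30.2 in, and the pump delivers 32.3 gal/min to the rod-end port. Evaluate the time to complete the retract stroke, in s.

Rod-side annular area A_ann = π/4 × (4.38² − 2.62²) = 9.676 in^2
Swept volume V = A × L; t = V / Q = A·L / Q

t ≈ 2.35 s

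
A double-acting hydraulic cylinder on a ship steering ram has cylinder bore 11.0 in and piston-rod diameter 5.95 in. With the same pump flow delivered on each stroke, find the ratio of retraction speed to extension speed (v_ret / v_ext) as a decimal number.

Cap-side area A_cap = π/4 × (11.0 in)² = 95.03 in^2
Rod-side annular area A_ann = π/4 × (11.0² − 5.95²) = 67.23 in^2
For equal Q, v ∝ 1/A, so v_ret/v_ext = A_cap/A_ann.

v_ret/v_ext ≈ 1.41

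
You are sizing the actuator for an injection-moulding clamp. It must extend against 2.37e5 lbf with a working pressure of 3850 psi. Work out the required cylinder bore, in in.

Extension force acts on the full piston face: F = P × (π/4)D².
D = √(4F / (πP)) = √(4 × 2.37e5 lbf / (π × 3850 psi))

D ≈ 8.85 in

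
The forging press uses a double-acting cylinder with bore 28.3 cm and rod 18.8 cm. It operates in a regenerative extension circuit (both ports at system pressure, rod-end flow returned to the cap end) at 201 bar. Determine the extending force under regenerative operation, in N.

F ≈ 5.58e5 N

With equal pressure on both faces, forces on the annular region cancel; the net push is pressure × rod cross-section.
Rod cross-section A_rod = π/4 × (18.8 cm)² = 277.6 cm^2
F = P × A_rod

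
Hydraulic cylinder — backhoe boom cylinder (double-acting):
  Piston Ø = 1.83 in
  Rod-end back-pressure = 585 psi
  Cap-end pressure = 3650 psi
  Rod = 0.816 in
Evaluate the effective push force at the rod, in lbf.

Cap-side area A_cap = π/4 × (1.83 in)² = 2.630 in^2
Rod-side annular area A_ann = π/4 × (1.83² − 0.816²) = 2.107 in^2
Net thrust = P_cap·A_cap − P_rod·A_ann = 9600 lbf − 1233 lbf

F ≈ 8370 lbf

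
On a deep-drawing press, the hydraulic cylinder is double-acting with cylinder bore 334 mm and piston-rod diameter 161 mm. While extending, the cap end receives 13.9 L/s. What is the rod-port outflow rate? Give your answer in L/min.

Q_out ≈ 640 L/min

Cap-side area A_cap = π/4 × (334 mm)² = 87620 mm^2
Rod-side annular area A_ann = π/4 × (334² − 161²) = 67260 mm^2
Piston speed v = Q_in/A_cap; rod-end outflow Q_out = v × A_ann = Q_in × A_ann/A_cap.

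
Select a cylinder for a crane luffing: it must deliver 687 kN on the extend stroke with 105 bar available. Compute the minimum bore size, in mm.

D ≈ 289 mm

Extension force acts on the full piston face: F = P × (π/4)D².
D = √(4F / (πP)) = √(4 × 687 kN / (π × 105 bar))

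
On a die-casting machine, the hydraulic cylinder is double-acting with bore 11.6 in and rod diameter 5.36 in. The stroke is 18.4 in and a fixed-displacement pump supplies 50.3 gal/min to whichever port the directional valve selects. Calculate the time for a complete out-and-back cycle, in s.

t ≈ 17.9 s

Cap-side area A_cap = π/4 × (11.6 in)² = 105.7 in^2
Rod-side annular area A_ann = π/4 × (11.6² − 5.36²) = 83.12 in^2
t_ext = A_cap·L/Q = 10.04 s
t_ret = A_ann·L/Q = 7.897 s
t_cycle = t_ext + t_ret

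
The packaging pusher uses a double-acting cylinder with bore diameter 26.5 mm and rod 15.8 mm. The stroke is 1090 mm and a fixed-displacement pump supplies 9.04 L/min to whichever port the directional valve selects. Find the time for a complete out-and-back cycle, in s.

Cap-side area A_cap = π/4 × (26.5 mm)² = 551.5 mm^2
Rod-side annular area A_ann = π/4 × (26.5² − 15.8²) = 355.5 mm^2
t_ext = A_cap·L/Q = 3.990 s
t_ret = A_ann·L/Q = 2.572 s
t_cycle = t_ext + t_ret

t ≈ 6.56 s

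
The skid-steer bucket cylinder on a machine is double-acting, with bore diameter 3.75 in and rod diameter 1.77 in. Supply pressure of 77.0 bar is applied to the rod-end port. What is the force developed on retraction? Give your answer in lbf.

F ≈ 9590 lbf

Rod-side annular area A_ann = π/4 × (3.75² − 1.77²) = 8.584 in^2
On retraction the pressure acts on the annular area (bore minus rod).
F = P × A_ann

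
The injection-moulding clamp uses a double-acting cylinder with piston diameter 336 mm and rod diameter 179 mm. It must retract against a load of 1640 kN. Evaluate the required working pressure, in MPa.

Rod-side annular area A_ann = π/4 × (336² − 179²) = 63500 mm^2
Retraction: pressure acts on the annular area.
P = F / A = 1640 kN / A

P ≈ 25.8 MPa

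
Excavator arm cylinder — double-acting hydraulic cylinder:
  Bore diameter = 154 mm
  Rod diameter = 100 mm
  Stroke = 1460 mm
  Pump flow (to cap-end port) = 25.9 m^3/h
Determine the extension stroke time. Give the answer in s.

Cap-side area A_cap = π/4 × (154 mm)² = 18630 mm^2
Swept volume V = A × L; t = V / Q = A·L / Q

t ≈ 3.78 s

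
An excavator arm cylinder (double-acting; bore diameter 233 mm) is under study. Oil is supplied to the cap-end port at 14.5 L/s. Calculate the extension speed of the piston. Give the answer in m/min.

Cap-side area A_cap = π/4 × (233 mm)² = 42640 mm^2
v = Q / A

v ≈ 20.4 m/min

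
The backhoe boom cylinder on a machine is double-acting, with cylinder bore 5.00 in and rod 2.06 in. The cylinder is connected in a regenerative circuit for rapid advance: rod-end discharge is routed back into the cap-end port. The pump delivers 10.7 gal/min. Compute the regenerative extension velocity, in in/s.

v ≈ 12.4 in/s

In regeneration the rod-end outflow joins the pump flow into the cap end, so the net volume the pump must supply per unit advance equals the rod cross-section area.
Rod cross-section A_rod = π/4 × (2.06 in)² = 3.333 in^2
v = Q_pump / A_rod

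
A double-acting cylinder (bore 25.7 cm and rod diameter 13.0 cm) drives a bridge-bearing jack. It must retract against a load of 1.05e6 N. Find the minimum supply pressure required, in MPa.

Rod-side annular area A_ann = π/4 × (25.7² − 13.0²) = 386.0 cm^2
Retraction: pressure acts on the annular area.
P = F / A = 1.05e6 N / A

P ≈ 27.2 MPa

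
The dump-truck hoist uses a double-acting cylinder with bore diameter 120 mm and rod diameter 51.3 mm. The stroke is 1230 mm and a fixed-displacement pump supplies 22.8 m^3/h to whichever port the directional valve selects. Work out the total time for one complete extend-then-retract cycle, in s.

Cap-side area A_cap = π/4 × (120 mm)² = 11310 mm^2
Rod-side annular area A_ann = π/4 × (120² − 51.3²) = 9243 mm^2
t_ext = A_cap·L/Q = 2.196 s
t_ret = A_ann·L/Q = 1.795 s
t_cycle = t_ext + t_ret

t ≈ 3.99 s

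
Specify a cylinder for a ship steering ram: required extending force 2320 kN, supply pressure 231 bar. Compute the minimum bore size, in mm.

Extension force acts on the full piston face: F = P × (π/4)D².
D = √(4F / (πP)) = √(4 × 2320 kN / (π × 231 bar))

D ≈ 358 mm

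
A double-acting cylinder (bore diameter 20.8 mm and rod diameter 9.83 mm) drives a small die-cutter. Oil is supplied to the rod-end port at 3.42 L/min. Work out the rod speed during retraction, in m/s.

Rod-side annular area A_ann = π/4 × (20.8² − 9.83²) = 263.9 mm^2
Flow into the rod-end port fills the annular volume.
v = Q / A

v ≈ 0.216 m/s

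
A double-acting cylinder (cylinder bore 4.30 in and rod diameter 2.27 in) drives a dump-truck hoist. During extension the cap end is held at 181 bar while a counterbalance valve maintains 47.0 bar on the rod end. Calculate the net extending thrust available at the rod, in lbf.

F ≈ 31000 lbf

Cap-side area A_cap = π/4 × (4.30 in)² = 14.52 in^2
Rod-side annular area A_ann = π/4 × (4.30² − 2.27²) = 10.47 in^2
Net thrust = P_cap·A_cap − P_rod·A_ann = 38120 lbf − 7141 lbf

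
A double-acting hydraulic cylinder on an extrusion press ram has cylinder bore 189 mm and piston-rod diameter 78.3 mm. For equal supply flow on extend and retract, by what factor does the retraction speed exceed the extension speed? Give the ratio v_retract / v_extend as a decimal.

Cap-side area A_cap = π/4 × (189 mm)² = 28060 mm^2
Rod-side annular area A_ann = π/4 × (189² − 78.3²) = 23240 mm^2
For equal Q, v ∝ 1/A, so v_ret/v_ext = A_cap/A_ann.

v_ret/v_ext ≈ 1.21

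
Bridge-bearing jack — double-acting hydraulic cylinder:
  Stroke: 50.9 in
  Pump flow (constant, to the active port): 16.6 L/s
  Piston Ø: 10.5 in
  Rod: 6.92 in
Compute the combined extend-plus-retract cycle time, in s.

t ≈ 6.81 s

Cap-side area A_cap = π/4 × (10.5 in)² = 86.59 in^2
Rod-side annular area A_ann = π/4 × (10.5² − 6.92²) = 48.98 in^2
t_ext = A_cap·L/Q = 4.351 s
t_ret = A_ann·L/Q = 2.461 s
t_cycle = t_ext + t_ret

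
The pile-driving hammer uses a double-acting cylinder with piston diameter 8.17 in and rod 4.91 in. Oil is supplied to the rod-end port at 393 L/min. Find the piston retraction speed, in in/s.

v ≈ 11.9 in/s

Rod-side annular area A_ann = π/4 × (8.17² − 4.91²) = 33.49 in^2
Flow into the rod-end port fills the annular volume.
v = Q / A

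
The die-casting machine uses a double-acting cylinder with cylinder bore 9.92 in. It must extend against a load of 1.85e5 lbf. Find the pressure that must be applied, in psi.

P ≈ 2390 psi

Cap-side area A_cap = π/4 × (9.92 in)² = 77.29 in^2
P = F / A = 1.85e5 lbf / A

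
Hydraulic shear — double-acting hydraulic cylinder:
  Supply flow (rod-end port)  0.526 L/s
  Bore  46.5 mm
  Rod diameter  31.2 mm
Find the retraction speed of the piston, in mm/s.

v ≈ 563 mm/s

Rod-side annular area A_ann = π/4 × (46.5² − 31.2²) = 933.7 mm^2
Flow into the rod-end port fills the annular volume.
v = Q / A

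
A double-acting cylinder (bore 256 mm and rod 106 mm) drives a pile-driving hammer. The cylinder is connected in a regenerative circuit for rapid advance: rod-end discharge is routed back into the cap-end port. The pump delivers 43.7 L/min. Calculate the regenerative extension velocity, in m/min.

In regeneration the rod-end outflow joins the pump flow into the cap end, so the net volume the pump must supply per unit advance equals the rod cross-section area.
Rod cross-section A_rod = π/4 × (106 mm)² = 8825 mm^2
v = Q_pump / A_rod

v ≈ 4.95 m/min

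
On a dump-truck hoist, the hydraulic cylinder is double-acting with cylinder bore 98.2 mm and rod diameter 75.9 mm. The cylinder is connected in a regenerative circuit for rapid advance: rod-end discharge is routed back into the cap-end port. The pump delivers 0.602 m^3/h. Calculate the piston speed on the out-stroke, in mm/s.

v ≈ 37.0 mm/s

In regeneration the rod-end outflow joins the pump flow into the cap end, so the net volume the pump must supply per unit advance equals the rod cross-section area.
Rod cross-section A_rod = π/4 × (75.9 mm)² = 4525 mm^2
v = Q_pump / A_rod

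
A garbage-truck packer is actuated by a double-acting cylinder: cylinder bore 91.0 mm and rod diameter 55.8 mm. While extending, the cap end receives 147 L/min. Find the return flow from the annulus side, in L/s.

Cap-side area A_cap = π/4 × (91.0 mm)² = 6504 mm^2
Rod-side annular area A_ann = π/4 × (91.0² − 55.8²) = 4058 mm^2
Piston speed v = Q_in/A_cap; rod-end outflow Q_out = v × A_ann = Q_in × A_ann/A_cap.

Q_out ≈ 1.53 L/s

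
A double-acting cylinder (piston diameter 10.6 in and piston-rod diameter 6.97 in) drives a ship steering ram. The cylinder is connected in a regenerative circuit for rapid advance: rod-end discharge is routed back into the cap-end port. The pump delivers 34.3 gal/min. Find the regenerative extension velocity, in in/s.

In regeneration the rod-end outflow joins the pump flow into the cap end, so the net volume the pump must supply per unit advance equals the rod cross-section area.
Rod cross-section A_rod = π/4 × (6.97 in)² = 38.16 in^2
v = Q_pump / A_rod

v ≈ 3.46 in/s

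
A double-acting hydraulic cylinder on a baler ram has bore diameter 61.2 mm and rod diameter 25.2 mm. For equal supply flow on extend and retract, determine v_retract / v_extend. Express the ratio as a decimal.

Cap-side area A_cap = π/4 × (61.2 mm)² = 2942 mm^2
Rod-side annular area A_ann = π/4 × (61.2² − 25.2²) = 2443 mm^2
For equal Q, v ∝ 1/A, so v_ret/v_ext = A_cap/A_ann.

v_ret/v_ext ≈ 1.20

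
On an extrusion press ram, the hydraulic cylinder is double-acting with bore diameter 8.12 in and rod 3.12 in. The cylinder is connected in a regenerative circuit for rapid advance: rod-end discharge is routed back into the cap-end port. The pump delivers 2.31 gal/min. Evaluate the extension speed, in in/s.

v ≈ 1.16 in/s

In regeneration the rod-end outflow joins the pump flow into the cap end, so the net volume the pump must supply per unit advance equals the rod cross-section area.
Rod cross-section A_rod = π/4 × (3.12 in)² = 7.645 in^2
v = Q_pump / A_rod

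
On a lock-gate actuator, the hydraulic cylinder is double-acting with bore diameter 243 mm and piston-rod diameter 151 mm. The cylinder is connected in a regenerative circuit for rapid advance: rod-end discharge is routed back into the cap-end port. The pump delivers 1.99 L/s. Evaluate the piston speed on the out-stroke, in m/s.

v ≈ 0.111 m/s

In regeneration the rod-end outflow joins the pump flow into the cap end, so the net volume the pump must supply per unit advance equals the rod cross-section area.
Rod cross-section A_rod = π/4 × (151 mm)² = 17910 mm^2
v = Q_pump / A_rod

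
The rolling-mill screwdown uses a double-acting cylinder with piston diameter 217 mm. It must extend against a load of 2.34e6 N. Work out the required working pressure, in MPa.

Cap-side area A_cap = π/4 × (217 mm)² = 36980 mm^2
P = F / A = 2.34e6 N / A

P ≈ 63.3 MPa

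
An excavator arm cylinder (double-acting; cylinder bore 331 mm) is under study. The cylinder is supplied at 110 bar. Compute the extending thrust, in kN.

Cap-side area A_cap = π/4 × (331 mm)² = 86050 mm^2
F = P × A_cap = 110 bar × A_cap

F ≈ 947 kN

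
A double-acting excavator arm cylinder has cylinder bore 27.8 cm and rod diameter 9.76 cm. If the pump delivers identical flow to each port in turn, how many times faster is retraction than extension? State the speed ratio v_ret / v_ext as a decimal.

Cap-side area A_cap = π/4 × (27.8 cm)² = 607.0 cm^2
Rod-side annular area A_ann = π/4 × (27.8² − 9.76²) = 532.2 cm^2
For equal Q, v ∝ 1/A, so v_ret/v_ext = A_cap/A_ann.

v_ret/v_ext ≈ 1.14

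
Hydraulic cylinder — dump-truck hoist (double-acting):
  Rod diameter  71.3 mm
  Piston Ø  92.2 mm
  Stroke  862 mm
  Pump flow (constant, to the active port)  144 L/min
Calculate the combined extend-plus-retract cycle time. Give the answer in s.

t ≈ 3.36 s

Cap-side area A_cap = π/4 × (92.2 mm)² = 6677 mm^2
Rod-side annular area A_ann = π/4 × (92.2² − 71.3²) = 2684 mm^2
t_ext = A_cap·L/Q = 2.398 s
t_ret = A_ann·L/Q = 0.9639 s
t_cycle = t_ext + t_ret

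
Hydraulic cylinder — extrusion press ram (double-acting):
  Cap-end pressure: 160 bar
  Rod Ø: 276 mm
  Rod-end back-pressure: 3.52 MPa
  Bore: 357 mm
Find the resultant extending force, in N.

F ≈ 1.46e6 N

Cap-side area A_cap = π/4 × (357 mm)² = 1.001e5 mm^2
Rod-side annular area A_ann = π/4 × (357² − 276²) = 40270 mm^2
Net thrust = P_cap·A_cap − P_rod·A_ann = 1.602e6 N − 1.417e5 N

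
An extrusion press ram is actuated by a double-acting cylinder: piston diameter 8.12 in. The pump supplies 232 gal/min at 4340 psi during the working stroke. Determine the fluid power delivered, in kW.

Hydraulic power = P × Q

W ≈ 438 kW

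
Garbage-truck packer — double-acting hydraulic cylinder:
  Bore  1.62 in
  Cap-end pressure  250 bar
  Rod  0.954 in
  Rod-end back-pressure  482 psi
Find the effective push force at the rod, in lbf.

F ≈ 6820 lbf

Cap-side area A_cap = π/4 × (1.62 in)² = 2.061 in^2
Rod-side annular area A_ann = π/4 × (1.62² − 0.954²) = 1.346 in^2
Net thrust = P_cap·A_cap − P_rod·A_ann = 7474 lbf − 649.0 lbf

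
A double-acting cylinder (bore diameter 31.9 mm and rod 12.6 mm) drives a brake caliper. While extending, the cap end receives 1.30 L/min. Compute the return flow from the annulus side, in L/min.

Cap-side area A_cap = π/4 × (31.9 mm)² = 799.2 mm^2
Rod-side annular area A_ann = π/4 × (31.9² − 12.6²) = 674.5 mm^2
Piston speed v = Q_in/A_cap; rod-end outflow Q_out = v × A_ann = Q_in × A_ann/A_cap.

Q_out ≈ 1.10 L/min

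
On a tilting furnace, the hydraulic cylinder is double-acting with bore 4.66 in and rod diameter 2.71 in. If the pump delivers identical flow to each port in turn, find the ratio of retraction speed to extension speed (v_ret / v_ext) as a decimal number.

v_ret/v_ext ≈ 1.51

Cap-side area A_cap = π/4 × (4.66 in)² = 17.06 in^2
Rod-side annular area A_ann = π/4 × (4.66² − 2.71²) = 11.29 in^2
For equal Q, v ∝ 1/A, so v_ret/v_ext = A_cap/A_ann.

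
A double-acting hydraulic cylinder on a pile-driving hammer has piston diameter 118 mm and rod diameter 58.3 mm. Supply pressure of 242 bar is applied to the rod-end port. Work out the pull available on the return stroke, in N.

Rod-side annular area A_ann = π/4 × (118² − 58.3²) = 8266 mm^2
On retraction the pressure acts on the annular area (bore minus rod).
F = P × A_ann

F ≈ 2.00e5 N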